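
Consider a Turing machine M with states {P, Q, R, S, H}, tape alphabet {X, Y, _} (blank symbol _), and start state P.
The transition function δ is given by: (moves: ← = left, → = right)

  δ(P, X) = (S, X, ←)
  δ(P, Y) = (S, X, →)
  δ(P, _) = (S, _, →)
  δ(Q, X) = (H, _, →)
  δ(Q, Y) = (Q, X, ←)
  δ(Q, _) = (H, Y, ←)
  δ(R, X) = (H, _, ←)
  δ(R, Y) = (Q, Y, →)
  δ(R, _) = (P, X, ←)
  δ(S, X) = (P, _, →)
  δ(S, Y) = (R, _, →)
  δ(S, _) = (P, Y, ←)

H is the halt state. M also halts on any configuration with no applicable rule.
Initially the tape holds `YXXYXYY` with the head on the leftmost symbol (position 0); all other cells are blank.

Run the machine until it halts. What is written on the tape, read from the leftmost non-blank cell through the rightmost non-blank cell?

P | __[Y]XXYXYY   read Y → write X, move →, go to S
S | __X[X]XYXYY   read X → write _, move →, go to P
P | __X_[X]YXYY   read X → write X, move ←, go to S
S | __X[_]XYXYY   read _ → write Y, move ←, go to P
P | __[X]YXYXYY   read X → write X, move ←, go to S
S | _[_]XYXYXYY   read _ → write Y, move ←, go to P
P | [_]YXYXYXYY   read _ → write _, move →, go to S
S | _[Y]XYXYXYY   read Y → write _, move →, go to R
R | __[X]YXYXYY   read X → write _, move ←, go to H
H | _[_]_YXYXYY
The non-blank tape span at halt is YXYXYY.

YXYXYY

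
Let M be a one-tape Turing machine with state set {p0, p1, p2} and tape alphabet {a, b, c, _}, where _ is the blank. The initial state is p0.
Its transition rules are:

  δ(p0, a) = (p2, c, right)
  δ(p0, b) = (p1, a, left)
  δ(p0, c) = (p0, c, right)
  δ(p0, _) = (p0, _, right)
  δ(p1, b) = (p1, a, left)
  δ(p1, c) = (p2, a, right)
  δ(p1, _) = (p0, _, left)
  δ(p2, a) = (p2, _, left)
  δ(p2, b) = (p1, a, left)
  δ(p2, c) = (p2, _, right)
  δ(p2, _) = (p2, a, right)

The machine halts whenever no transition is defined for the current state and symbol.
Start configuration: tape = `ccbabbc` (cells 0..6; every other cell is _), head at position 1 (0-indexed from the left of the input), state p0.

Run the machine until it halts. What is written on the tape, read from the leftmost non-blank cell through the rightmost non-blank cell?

p0 | c[c]babbc   read c → write c, move right, go to p0
p0 | cc[b]abbc   read b → write a, move left, go to p1
p1 | c[c]aabbc   read c → write a, move right, go to p2
p2 | ca[a]abbc   read a → write _, move left, go to p2
p2 | c[a]_abbc   read a → write _, move left, go to p2
p2 | [c]__abbc   read c → write _, move right, go to p2
p2 | _[_]_abbc   read _ → write a, move right, go to p2
p2 | _a[_]abbc   read _ → write a, move right, go to p2
p2 | _aa[a]bbc   read a → write _, move left, go to p2
p2 | _a[a]_bbc   read a → write _, move left, go to p2
p2 | _[a]__bbc   read a → write _, move left, go to p2
p2 | [_]___bbc   read _ → write a, move right, go to p2
p2 | a[_]__bbc   read _ → write a, move right, go to p2
p2 | aa[_]_bbc   read _ → write a, move right, go to p2
p2 | aaa[_]bbc   read _ → write a, move right, go to p2
p2 | aaaa[b]bc   read b → write a, move left, go to p1
p1 | aaa[a]abc
The non-blank tape span at halt is aaaaabc.

aaaaabc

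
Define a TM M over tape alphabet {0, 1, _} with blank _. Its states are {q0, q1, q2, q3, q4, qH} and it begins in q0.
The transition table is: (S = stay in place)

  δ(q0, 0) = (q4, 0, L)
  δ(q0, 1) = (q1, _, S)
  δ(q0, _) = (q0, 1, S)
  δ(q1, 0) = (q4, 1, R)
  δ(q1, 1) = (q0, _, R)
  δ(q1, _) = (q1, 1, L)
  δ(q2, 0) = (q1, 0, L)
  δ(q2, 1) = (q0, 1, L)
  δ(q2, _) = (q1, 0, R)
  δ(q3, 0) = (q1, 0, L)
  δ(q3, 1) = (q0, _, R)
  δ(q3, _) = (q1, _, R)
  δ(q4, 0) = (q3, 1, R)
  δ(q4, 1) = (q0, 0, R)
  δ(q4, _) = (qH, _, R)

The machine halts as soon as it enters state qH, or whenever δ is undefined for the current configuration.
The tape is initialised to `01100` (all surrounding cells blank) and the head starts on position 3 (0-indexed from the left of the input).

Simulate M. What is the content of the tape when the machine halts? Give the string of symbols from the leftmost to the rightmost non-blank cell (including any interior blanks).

state=q0 head=3 tape=011[0]0   (q0,0)→(q4,0,L)
state=q4 head=2 tape=01[1]00   (q4,1)→(q0,0,R)
state=q0 head=3 tape=010[0]0   (q0,0)→(q4,0,L)
state=q4 head=2 tape=01[0]00   (q4,0)→(q3,1,R)
state=q3 head=3 tape=011[0]0   (q3,0)→(q1,0,L)
state=q1 head=2 tape=01[1]00   (q1,1)→(q0,_,R)
state=q0 head=3 tape=01_[0]0   (q0,0)→(q4,0,L)
state=q4 head=2 tape=01[_]00   (q4,_)→(qH,_,R)
state=qH head=3 tape=01_[0]0
The non-blank tape span at halt is 01_00.

01_00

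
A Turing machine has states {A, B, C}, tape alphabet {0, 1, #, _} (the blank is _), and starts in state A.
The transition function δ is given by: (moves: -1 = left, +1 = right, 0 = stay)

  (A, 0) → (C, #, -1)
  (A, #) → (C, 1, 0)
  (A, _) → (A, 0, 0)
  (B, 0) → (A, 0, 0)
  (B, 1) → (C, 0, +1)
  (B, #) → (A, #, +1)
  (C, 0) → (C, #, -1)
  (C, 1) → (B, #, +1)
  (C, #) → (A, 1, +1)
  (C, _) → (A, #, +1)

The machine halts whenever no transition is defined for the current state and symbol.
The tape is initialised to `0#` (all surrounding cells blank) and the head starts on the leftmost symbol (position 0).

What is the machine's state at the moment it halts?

state=A head=0 tape=_[0]#__   (A,0)→(C,#,-1)
state=C head=-1 tape=[_]##__   (C,_)→(A,#,+1)
state=A head=0 tape=#[#]#__   (A,#)→(C,1,0)
state=C head=0 tape=#[1]#__   (C,1)→(B,#,+1)
state=B head=1 tape=##[#]__   (B,#)→(A,#,+1)
state=A head=2 tape=###[_]_   (A,_)→(A,0,0)
state=A head=2 tape=###[0]_   (A,0)→(C,#,-1)
state=C head=1 tape=##[#]#_   (C,#)→(A,1,+1)
state=A head=2 tape=##1[#]_   (A,#)→(C,1,0)
state=C head=2 tape=##1[1]_   (C,1)→(B,#,+1)
state=B head=3 tape=##1#[_]
No transition is defined for (B, _); M halts in state B.

B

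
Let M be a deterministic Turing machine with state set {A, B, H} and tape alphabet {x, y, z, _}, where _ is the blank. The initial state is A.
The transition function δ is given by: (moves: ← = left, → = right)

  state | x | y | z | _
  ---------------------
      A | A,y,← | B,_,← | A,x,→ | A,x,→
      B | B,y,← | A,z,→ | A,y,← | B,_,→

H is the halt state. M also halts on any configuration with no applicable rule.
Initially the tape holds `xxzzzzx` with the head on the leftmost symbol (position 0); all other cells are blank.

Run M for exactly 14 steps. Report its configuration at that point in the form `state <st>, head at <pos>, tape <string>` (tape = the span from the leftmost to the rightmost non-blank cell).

state A, head at 0, tape z_yzzzzx

A | __[x]xzzzzx   read x → write y, move ←, go to A
A | _[_]yxzzzzx   read _ → write x, move →, go to A
A | _x[y]xzzzzx   read y → write _, move ←, go to B
B | _[x]_xzzzzx   read x → write y, move ←, go to B
B | [_]y_xzzzzx   read _ → write _, move →, go to B
B | _[y]_xzzzzx   read y → write z, move →, go to A
A | _z[_]xzzzzx   read _ → write x, move →, go to A
A | _zx[x]zzzzx   read x → write y, move ←, go to A
A | _z[x]yzzzzx   read x → write y, move ←, go to A
A | _[z]yyzzzzx   read z → write x, move →, go to A
A | _x[y]yzzzzx   read y → write _, move ←, go to B
B | _[x]_yzzzzx   read x → write y, move ←, go to B
B | [_]y_yzzzzx   read _ → write _, move →, go to B
B | _[y]_yzzzzx   read y → write z, move →, go to A
A | _z[_]yzzzzx
After 14 steps: state A, head at 0, tape z_yzzzzx.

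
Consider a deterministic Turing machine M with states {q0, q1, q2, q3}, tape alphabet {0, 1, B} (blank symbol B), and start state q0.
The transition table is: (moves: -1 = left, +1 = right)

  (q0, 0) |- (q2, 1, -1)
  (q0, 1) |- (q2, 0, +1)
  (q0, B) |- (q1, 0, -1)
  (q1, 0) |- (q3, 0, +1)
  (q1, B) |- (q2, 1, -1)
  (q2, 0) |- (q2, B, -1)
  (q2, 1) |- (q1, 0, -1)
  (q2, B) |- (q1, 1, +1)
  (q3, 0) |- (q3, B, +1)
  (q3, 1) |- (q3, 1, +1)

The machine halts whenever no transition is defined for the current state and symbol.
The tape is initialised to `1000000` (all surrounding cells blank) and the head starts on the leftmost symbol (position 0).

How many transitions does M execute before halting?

8

q0 | BBB[1]000000   read 1 → write 0, move +1, go to q2
q2 | BBB0[0]00000   read 0 → write B, move -1, go to q2
q2 | BBB[0]B00000   read 0 → write B, move -1, go to q2
q2 | BB[B]BB00000   read B → write 1, move +1, go to q1
q1 | BB1[B]B00000   read B → write 1, move -1, go to q2
q2 | BB[1]1B00000   read 1 → write 0, move -1, go to q1
q1 | B[B]01B00000   read B → write 1, move -1, go to q2
q2 | [B]101B00000   read B → write 1, move +1, go to q1
q1 | 1[1]01B00000
M halts after 8 transitions.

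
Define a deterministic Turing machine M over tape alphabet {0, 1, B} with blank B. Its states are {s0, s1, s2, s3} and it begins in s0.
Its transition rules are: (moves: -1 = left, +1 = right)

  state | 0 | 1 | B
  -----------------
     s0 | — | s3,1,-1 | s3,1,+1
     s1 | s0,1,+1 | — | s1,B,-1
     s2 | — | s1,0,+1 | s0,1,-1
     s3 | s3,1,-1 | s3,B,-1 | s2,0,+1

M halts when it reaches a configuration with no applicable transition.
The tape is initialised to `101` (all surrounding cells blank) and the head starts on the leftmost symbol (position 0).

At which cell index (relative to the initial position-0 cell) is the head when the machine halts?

state=s0 head=0 tape=BB[1]01   (s0,1)→(s3,1,-1)
state=s3 head=-1 tape=B[B]101   (s3,B)→(s2,0,+1)
state=s2 head=0 tape=B0[1]01   (s2,1)→(s1,0,+1)
state=s1 head=1 tape=B00[0]1   (s1,0)→(s0,1,+1)
state=s0 head=2 tape=B001[1]   (s0,1)→(s3,1,-1)
state=s3 head=1 tape=B00[1]1   (s3,1)→(s3,B,-1)
state=s3 head=0 tape=B0[0]B1   (s3,0)→(s3,1,-1)
state=s3 head=-1 tape=B[0]1B1   (s3,0)→(s3,1,-1)
state=s3 head=-2 tape=[B]11B1   (s3,B)→(s2,0,+1)
state=s2 head=-1 tape=0[1]1B1   (s2,1)→(s1,0,+1)
state=s1 head=0 tape=00[1]B1
At halt the head is at cell 0.

0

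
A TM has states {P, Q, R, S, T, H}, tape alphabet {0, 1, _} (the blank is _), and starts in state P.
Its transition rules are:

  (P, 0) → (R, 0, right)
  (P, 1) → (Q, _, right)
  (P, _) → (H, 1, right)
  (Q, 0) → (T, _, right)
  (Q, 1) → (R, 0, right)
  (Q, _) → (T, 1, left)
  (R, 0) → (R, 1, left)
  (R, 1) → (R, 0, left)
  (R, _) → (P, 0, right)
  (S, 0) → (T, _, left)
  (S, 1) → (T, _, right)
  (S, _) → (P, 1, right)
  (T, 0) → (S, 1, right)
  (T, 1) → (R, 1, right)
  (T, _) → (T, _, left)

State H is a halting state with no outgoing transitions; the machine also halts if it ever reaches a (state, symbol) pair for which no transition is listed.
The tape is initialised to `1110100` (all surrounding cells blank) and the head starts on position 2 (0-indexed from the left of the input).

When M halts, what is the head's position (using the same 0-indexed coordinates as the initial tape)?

P | 11[1]0100___   read 1 → write _, move right, go to Q
Q | 11_[0]100___   read 0 → write _, move right, go to T
T | 11__[1]00___   read 1 → write 1, move right, go to R
R | 11__1[0]0___   read 0 → write 1, move left, go to R
R | 11__[1]10___   read 1 → write 0, move left, go to R
R | 11_[_]010___   read _ → write 0, move right, go to P
P | 11_0[0]10___   read 0 → write 0, move right, go to R
R | 11_00[1]0___   read 1 → write 0, move left, go to R
R | 11_0[0]00___   read 0 → write 1, move left, go to R
R | 11_[0]100___   read 0 → write 1, move left, go to R
R | 11[_]1100___   read _ → write 0, move right, go to P
P | 110[1]100___   read 1 → write _, move right, go to Q
Q | 110_[1]00___   read 1 → write 0, move right, go to R
R | 110_0[0]0___   read 0 → write 1, move left, go to R
R | 110_[0]10___   read 0 → write 1, move left, go to R
R | 110[_]110___   read _ → write 0, move right, go to P
P | 1100[1]10___   read 1 → write _, move right, go to Q
Q | 1100_[1]0___   read 1 → write 0, move right, go to R
R | 1100_0[0]___   read 0 → write 1, move left, go to R
R | 1100_[0]1___   read 0 → write 1, move left, go to R
R | 1100[_]11___   read _ → write 0, move right, go to P
P | 11000[1]1___   read 1 → write _, move right, go to Q
Q | 11000_[1]___   read 1 → write 0, move right, go to R
R | 11000_0[_]__   read _ → write 0, move right, go to P
P | 11000_00[_]_   read _ → write 1, move right, go to H
H | 11000_001[_]
At halt the head is at cell 9.

9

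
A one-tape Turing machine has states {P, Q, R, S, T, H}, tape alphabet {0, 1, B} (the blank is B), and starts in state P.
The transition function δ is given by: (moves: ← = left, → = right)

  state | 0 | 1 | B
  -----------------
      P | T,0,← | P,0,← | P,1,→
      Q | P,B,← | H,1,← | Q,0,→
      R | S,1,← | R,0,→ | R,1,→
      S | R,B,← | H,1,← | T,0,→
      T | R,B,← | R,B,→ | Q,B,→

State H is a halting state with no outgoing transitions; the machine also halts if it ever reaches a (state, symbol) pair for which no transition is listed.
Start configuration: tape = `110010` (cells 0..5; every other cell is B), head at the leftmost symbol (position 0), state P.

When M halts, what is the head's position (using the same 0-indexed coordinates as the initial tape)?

state=P head=0 tape=B[1]10010   (P,1)→(P,0,←)
state=P head=-1 tape=[B]010010   (P,B)→(P,1,→)
state=P head=0 tape=1[0]10010   (P,0)→(T,0,←)
state=T head=-1 tape=[1]010010   (T,1)→(R,B,→)
state=R head=0 tape=B[0]10010   (R,0)→(S,1,←)
state=S head=-1 tape=[B]110010   (S,B)→(T,0,→)
state=T head=0 tape=0[1]10010   (T,1)→(R,B,→)
state=R head=1 tape=0B[1]0010   (R,1)→(R,0,→)
state=R head=2 tape=0B0[0]010   (R,0)→(S,1,←)
state=S head=1 tape=0B[0]1010   (S,0)→(R,B,←)
state=R head=0 tape=0[B]B1010   (R,B)→(R,1,→)
state=R head=1 tape=01[B]1010   (R,B)→(R,1,→)
state=R head=2 tape=011[1]010   (R,1)→(R,0,→)
state=R head=3 tape=0110[0]10   (R,0)→(S,1,←)
state=S head=2 tape=011[0]110   (S,0)→(R,B,←)
state=R head=1 tape=01[1]B110   (R,1)→(R,0,→)
state=R head=2 tape=010[B]110   (R,B)→(R,1,→)
state=R head=3 tape=0101[1]10   (R,1)→(R,0,→)
state=R head=4 tape=01010[1]0   (R,1)→(R,0,→)
state=R head=5 tape=010100[0]   (R,0)→(S,1,←)
state=S head=4 tape=01010[0]1   (S,0)→(R,B,←)
state=R head=3 tape=0101[0]B1   (R,0)→(S,1,←)
state=S head=2 tape=010[1]1B1   (S,1)→(H,1,←)
state=H head=1 tape=01[0]11B1
At halt the head is at cell 1.

1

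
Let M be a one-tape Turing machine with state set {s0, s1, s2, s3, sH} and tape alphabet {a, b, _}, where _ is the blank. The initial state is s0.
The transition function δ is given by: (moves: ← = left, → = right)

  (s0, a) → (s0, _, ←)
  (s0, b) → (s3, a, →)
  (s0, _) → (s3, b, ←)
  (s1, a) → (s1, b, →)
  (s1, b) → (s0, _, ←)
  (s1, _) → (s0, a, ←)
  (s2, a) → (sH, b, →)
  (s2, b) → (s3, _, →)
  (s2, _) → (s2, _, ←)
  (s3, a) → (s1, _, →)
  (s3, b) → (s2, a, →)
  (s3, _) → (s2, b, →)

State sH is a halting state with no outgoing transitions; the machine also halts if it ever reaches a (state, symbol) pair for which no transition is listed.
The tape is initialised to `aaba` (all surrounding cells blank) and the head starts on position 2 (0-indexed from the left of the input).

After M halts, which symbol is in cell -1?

state=s0 head=2 tape=_aa[b]a__   (s0,b)→(s3,a,→)
state=s3 head=3 tape=_aaa[a]__   (s3,a)→(s1,_,→)
state=s1 head=4 tape=_aaa_[_]_   (s1,_)→(s0,a,←)
state=s0 head=3 tape=_aaa[_]a_   (s0,_)→(s3,b,←)
state=s3 head=2 tape=_aa[a]ba_   (s3,a)→(s1,_,→)
state=s1 head=3 tape=_aa_[b]a_   (s1,b)→(s0,_,←)
state=s0 head=2 tape=_aa[_]_a_   (s0,_)→(s3,b,←)
state=s3 head=1 tape=_a[a]b_a_   (s3,a)→(s1,_,→)
state=s1 head=2 tape=_a_[b]_a_   (s1,b)→(s0,_,←)
state=s0 head=1 tape=_a[_]__a_   (s0,_)→(s3,b,←)
state=s3 head=0 tape=_[a]b__a_   (s3,a)→(s1,_,→)
state=s1 head=1 tape=__[b]__a_   (s1,b)→(s0,_,←)
state=s0 head=0 tape=_[_]___a_   (s0,_)→(s3,b,←)
state=s3 head=-1 tape=[_]b___a_   (s3,_)→(s2,b,→)
state=s2 head=0 tape=b[b]___a_   (s2,b)→(s3,_,→)
state=s3 head=1 tape=b_[_]__a_   (s3,_)→(s2,b,→)
state=s2 head=2 tape=b_b[_]_a_   (s2,_)→(s2,_,←)
state=s2 head=1 tape=b_[b]__a_   (s2,b)→(s3,_,→)
state=s3 head=2 tape=b__[_]_a_   (s3,_)→(s2,b,→)
state=s2 head=3 tape=b__b[_]a_   (s2,_)→(s2,_,←)
state=s2 head=2 tape=b__[b]_a_   (s2,b)→(s3,_,→)
state=s3 head=3 tape=b___[_]a_   (s3,_)→(s2,b,→)
state=s2 head=4 tape=b___b[a]_   (s2,a)→(sH,b,→)
state=sH head=5 tape=b___bb[_]
Cell -1 holds b when M halts.

b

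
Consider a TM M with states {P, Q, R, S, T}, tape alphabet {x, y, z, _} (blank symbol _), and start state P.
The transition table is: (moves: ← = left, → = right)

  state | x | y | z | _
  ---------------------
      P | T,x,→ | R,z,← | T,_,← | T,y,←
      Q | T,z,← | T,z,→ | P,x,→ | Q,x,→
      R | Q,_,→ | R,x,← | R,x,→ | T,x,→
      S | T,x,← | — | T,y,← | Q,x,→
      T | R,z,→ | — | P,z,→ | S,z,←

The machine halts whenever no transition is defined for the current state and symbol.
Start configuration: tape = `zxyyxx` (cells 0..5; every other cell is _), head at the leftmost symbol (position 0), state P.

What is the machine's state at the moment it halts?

P | __[z]xyyxx   read z → write _, move ←, go to T
T | _[_]_xyyxx   read _ → write z, move ←, go to S
S | [_]z_xyyxx   read _ → write x, move →, go to Q
Q | x[z]_xyyxx   read z → write x, move →, go to P
P | xx[_]xyyxx   read _ → write y, move ←, go to T
T | x[x]yxyyxx   read x → write z, move →, go to R
R | xz[y]xyyxx   read y → write x, move ←, go to R
R | x[z]xxyyxx   read z → write x, move →, go to R
R | xx[x]xyyxx   read x → write _, move →, go to Q
Q | xx_[x]yyxx   read x → write z, move ←, go to T
T | xx[_]zyyxx   read _ → write z, move ←, go to S
S | x[x]zzyyxx   read x → write x, move ←, go to T
T | [x]xzzyyxx   read x → write z, move →, go to R
R | z[x]zzyyxx   read x → write _, move →, go to Q
Q | z_[z]zyyxx   read z → write x, move →, go to P
P | z_x[z]yyxx   read z → write _, move ←, go to T
T | z_[x]_yyxx   read x → write z, move →, go to R
R | z_z[_]yyxx   read _ → write x, move →, go to T
T | z_zx[y]yxx
No transition is defined for (T, y); M halts in state T.

T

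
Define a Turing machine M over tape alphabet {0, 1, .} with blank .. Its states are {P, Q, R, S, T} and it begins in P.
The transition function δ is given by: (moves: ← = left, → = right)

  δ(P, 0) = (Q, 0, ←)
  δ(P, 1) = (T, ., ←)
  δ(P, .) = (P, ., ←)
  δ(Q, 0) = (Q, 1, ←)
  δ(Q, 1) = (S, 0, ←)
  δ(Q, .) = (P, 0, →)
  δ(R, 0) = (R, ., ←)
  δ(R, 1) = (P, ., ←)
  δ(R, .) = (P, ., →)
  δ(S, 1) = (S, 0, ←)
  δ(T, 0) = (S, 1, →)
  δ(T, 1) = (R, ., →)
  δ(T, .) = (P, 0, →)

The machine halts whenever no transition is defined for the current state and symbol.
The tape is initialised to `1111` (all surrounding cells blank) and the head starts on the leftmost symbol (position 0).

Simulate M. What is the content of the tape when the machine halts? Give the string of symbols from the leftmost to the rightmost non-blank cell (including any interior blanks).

1.0.111

P | ...[1]111   read 1 → write ., move ←, go to T
T | ..[.].111   read . → write 0, move →, go to P
P | ..0[.]111   read . → write ., move ←, go to P
P | ..[0].111   read 0 → write 0, move ←, go to Q
Q | .[.]0.111   read . → write 0, move →, go to P
P | .0[0].111   read 0 → write 0, move ←, go to Q
Q | .[0]0.111   read 0 → write 1, move ←, go to Q
Q | [.]10.111   read . → write 0, move →, go to P
P | 0[1]0.111   read 1 → write ., move ←, go to T
T | [0].0.111   read 0 → write 1, move →, go to S
S | 1[.]0.111
The non-blank tape span at halt is 1.0.111.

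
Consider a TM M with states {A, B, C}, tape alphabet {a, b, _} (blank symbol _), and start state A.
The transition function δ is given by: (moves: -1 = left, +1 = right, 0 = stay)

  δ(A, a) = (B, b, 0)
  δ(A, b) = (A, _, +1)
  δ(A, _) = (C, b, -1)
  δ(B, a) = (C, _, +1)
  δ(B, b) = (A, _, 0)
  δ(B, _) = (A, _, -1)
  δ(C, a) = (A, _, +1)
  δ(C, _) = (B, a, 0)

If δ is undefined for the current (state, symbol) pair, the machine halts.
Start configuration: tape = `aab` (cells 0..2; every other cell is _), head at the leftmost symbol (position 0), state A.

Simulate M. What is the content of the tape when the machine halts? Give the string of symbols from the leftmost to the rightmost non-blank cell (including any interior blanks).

A | _[a]ab   read a → write b, move 0, go to B
B | _[b]ab   read b → write _, move 0, go to A
A | _[_]ab   read _ → write b, move -1, go to C
C | [_]bab   read _ → write a, move 0, go to B
B | [a]bab   read a → write _, move +1, go to C
C | _[b]ab
The non-blank tape span at halt is bab.

bab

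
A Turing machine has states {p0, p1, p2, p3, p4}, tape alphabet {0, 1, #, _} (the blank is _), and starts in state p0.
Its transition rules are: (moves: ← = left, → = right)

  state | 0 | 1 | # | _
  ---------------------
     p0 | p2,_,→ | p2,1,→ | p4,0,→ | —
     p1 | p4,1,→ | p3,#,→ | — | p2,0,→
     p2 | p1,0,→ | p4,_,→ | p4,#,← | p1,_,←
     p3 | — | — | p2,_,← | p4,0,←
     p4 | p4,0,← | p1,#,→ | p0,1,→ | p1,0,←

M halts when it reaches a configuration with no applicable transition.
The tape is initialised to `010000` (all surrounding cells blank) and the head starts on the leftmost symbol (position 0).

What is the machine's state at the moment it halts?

state=p0 head=0 tape=[0]10000_   (p0,0)→(p2,_,→)
state=p2 head=1 tape=_[1]0000_   (p2,1)→(p4,_,→)
state=p4 head=2 tape=__[0]000_   (p4,0)→(p4,0,←)
state=p4 head=1 tape=_[_]0000_   (p4,_)→(p1,0,←)
state=p1 head=0 tape=[_]00000_   (p1,_)→(p2,0,→)
state=p2 head=1 tape=0[0]0000_   (p2,0)→(p1,0,→)
state=p1 head=2 tape=00[0]000_   (p1,0)→(p4,1,→)
state=p4 head=3 tape=001[0]00_   (p4,0)→(p4,0,←)
state=p4 head=2 tape=00[1]000_   (p4,1)→(p1,#,→)
state=p1 head=3 tape=00#[0]00_   (p1,0)→(p4,1,→)
state=p4 head=4 tape=00#1[0]0_   (p4,0)→(p4,0,←)
state=p4 head=3 tape=00#[1]00_   (p4,1)→(p1,#,→)
state=p1 head=4 tape=00##[0]0_   (p1,0)→(p4,1,→)
state=p4 head=5 tape=00##1[0]_   (p4,0)→(p4,0,←)
state=p4 head=4 tape=00##[1]0_   (p4,1)→(p1,#,→)
state=p1 head=5 tape=00###[0]_   (p1,0)→(p4,1,→)
state=p4 head=6 tape=00###1[_]   (p4,_)→(p1,0,←)
state=p1 head=5 tape=00###[1]0   (p1,1)→(p3,#,→)
state=p3 head=6 tape=00####[0]
No transition is defined for (p3, 0); M halts in state p3.

p3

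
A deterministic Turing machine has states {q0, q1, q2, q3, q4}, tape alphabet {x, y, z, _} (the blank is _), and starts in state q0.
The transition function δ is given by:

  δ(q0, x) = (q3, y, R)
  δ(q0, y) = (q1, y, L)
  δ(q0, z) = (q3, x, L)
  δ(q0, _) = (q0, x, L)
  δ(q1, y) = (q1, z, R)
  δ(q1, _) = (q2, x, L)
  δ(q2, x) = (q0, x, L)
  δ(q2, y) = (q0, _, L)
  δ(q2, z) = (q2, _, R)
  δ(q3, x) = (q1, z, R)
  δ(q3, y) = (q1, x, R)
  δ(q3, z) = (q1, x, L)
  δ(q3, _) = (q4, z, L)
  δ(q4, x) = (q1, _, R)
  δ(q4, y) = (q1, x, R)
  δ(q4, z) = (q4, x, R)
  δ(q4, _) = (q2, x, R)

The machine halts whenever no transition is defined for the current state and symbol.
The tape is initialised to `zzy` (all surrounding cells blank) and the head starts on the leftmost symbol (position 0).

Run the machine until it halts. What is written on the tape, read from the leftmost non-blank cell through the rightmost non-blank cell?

yzxzy

q0 | __[z]zy   read z → write x, move L, go to q3
q3 | _[_]xzy   read _ → write z, move L, go to q4
q4 | [_]zxzy   read _ → write x, move R, go to q2
q2 | x[z]xzy   read z → write _, move R, go to q2
q2 | x_[x]zy   read x → write x, move L, go to q0
q0 | x[_]xzy   read _ → write x, move L, go to q0
q0 | [x]xxzy   read x → write y, move R, go to q3
q3 | y[x]xzy   read x → write z, move R, go to q1
q1 | yz[x]zy
The non-blank tape span at halt is yzxzy.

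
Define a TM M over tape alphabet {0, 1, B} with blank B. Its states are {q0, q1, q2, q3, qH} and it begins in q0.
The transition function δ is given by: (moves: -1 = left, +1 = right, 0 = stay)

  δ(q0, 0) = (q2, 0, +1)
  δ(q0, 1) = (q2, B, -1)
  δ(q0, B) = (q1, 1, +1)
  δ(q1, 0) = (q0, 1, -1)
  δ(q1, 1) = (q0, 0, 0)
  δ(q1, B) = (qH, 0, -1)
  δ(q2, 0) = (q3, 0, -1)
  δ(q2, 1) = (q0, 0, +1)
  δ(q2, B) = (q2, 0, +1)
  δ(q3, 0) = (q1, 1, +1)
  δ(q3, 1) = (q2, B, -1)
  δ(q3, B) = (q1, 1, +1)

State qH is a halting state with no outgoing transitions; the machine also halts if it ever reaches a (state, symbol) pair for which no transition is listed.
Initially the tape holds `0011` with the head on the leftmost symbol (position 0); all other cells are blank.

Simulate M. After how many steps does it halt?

state=q0 head=0 tape=BBB[0]011BB   (q0,0)→(q2,0,+1)
state=q2 head=1 tape=BBB0[0]11BB   (q2,0)→(q3,0,-1)
state=q3 head=0 tape=BBB[0]011BB   (q3,0)→(q1,1,+1)
state=q1 head=1 tape=BBB1[0]11BB   (q1,0)→(q0,1,-1)
state=q0 head=0 tape=BBB[1]111BB   (q0,1)→(q2,B,-1)
state=q2 head=-1 tape=BB[B]B111BB   (q2,B)→(q2,0,+1)
state=q2 head=0 tape=BB0[B]111BB   (q2,B)→(q2,0,+1)
state=q2 head=1 tape=BB00[1]11BB   (q2,1)→(q0,0,+1)
state=q0 head=2 tape=BB000[1]1BB   (q0,1)→(q2,B,-1)
state=q2 head=1 tape=BB00[0]B1BB   (q2,0)→(q3,0,-1)
state=q3 head=0 tape=BB0[0]0B1BB   (q3,0)→(q1,1,+1)
state=q1 head=1 tape=BB01[0]B1BB   (q1,0)→(q0,1,-1)
state=q0 head=0 tape=BB0[1]1B1BB   (q0,1)→(q2,B,-1)
state=q2 head=-1 tape=BB[0]B1B1BB   (q2,0)→(q3,0,-1)
state=q3 head=-2 tape=B[B]0B1B1BB   (q3,B)→(q1,1,+1)
state=q1 head=-1 tape=B1[0]B1B1BB   (q1,0)→(q0,1,-1)
state=q0 head=-2 tape=B[1]1B1B1BB   (q0,1)→(q2,B,-1)
state=q2 head=-3 tape=[B]B1B1B1BB   (q2,B)→(q2,0,+1)
state=q2 head=-2 tape=0[B]1B1B1BB   (q2,B)→(q2,0,+1)
state=q2 head=-1 tape=00[1]B1B1BB   (q2,1)→(q0,0,+1)
state=q0 head=0 tape=000[B]1B1BB   (q0,B)→(q1,1,+1)
state=q1 head=1 tape=0001[1]B1BB   (q1,1)→(q0,0,0)
state=q0 head=1 tape=0001[0]B1BB   (q0,0)→(q2,0,+1)
state=q2 head=2 tape=00010[B]1BB   (q2,B)→(q2,0,+1)
state=q2 head=3 tape=000100[1]BB   (q2,1)→(q0,0,+1)
state=q0 head=4 tape=0001000[B]B   (q0,B)→(q1,1,+1)
state=q1 head=5 tape=00010001[B]   (q1,B)→(qH,0,-1)
state=qH head=4 tape=0001000[1]0
M halts after 27 transitions.

27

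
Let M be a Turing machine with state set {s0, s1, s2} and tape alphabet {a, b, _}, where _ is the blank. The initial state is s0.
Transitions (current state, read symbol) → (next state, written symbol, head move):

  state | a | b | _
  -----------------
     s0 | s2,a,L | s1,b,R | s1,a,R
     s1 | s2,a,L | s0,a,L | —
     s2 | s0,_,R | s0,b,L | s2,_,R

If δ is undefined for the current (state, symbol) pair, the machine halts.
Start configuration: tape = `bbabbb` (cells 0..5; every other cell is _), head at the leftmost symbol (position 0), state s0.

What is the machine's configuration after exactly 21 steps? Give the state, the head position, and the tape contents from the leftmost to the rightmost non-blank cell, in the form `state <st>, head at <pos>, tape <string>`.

state=s0 head=0 tape=__[b]babbb   (s0,b)→(s1,b,R)
state=s1 head=1 tape=__b[b]abbb   (s1,b)→(s0,a,L)
state=s0 head=0 tape=__[b]aabbb   (s0,b)→(s1,b,R)
state=s1 head=1 tape=__b[a]abbb   (s1,a)→(s2,a,L)
state=s2 head=0 tape=__[b]aabbb   (s2,b)→(s0,b,L)
state=s0 head=-1 tape=_[_]baabbb   (s0,_)→(s1,a,R)
state=s1 head=0 tape=_a[b]aabbb   (s1,b)→(s0,a,L)
state=s0 head=-1 tape=_[a]aaabbb   (s0,a)→(s2,a,L)
state=s2 head=-2 tape=[_]aaaabbb   (s2,_)→(s2,_,R)
state=s2 head=-1 tape=_[a]aaabbb   (s2,a)→(s0,_,R)
state=s0 head=0 tape=__[a]aabbb   (s0,a)→(s2,a,L)
state=s2 head=-1 tape=_[_]aaabbb   (s2,_)→(s2,_,R)
state=s2 head=0 tape=__[a]aabbb   (s2,a)→(s0,_,R)
state=s0 head=1 tape=___[a]abbb   (s0,a)→(s2,a,L)
state=s2 head=0 tape=__[_]aabbb   (s2,_)→(s2,_,R)
state=s2 head=1 tape=___[a]abbb   (s2,a)→(s0,_,R)
state=s0 head=2 tape=____[a]bbb   (s0,a)→(s2,a,L)
state=s2 head=1 tape=___[_]abbb   (s2,_)→(s2,_,R)
state=s2 head=2 tape=____[a]bbb   (s2,a)→(s0,_,R)
state=s0 head=3 tape=_____[b]bb   (s0,b)→(s1,b,R)
state=s1 head=4 tape=_____b[b]b   (s1,b)→(s0,a,L)
state=s0 head=3 tape=_____[b]ab
After 21 steps: state s0, head at 3, tape bab.

state s0, head at 3, tape bab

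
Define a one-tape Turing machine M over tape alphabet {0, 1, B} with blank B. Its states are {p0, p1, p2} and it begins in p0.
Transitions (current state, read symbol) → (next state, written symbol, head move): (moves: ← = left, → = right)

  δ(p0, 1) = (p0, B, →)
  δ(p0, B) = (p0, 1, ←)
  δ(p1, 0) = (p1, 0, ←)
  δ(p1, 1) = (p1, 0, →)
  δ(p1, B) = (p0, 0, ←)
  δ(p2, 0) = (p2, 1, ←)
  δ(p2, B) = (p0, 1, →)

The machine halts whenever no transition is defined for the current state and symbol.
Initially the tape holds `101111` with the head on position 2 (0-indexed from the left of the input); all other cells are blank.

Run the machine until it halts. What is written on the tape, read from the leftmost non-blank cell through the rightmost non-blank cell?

1011111

p0 | 10[1]111B   read 1 → write B, move →, go to p0
p0 | 10B[1]11B   read 1 → write B, move →, go to p0
p0 | 10BB[1]1B   read 1 → write B, move →, go to p0
p0 | 10BBB[1]B   read 1 → write B, move →, go to p0
p0 | 10BBBB[B]   read B → write 1, move ←, go to p0
p0 | 10BBB[B]1   read B → write 1, move ←, go to p0
p0 | 10BB[B]11   read B → write 1, move ←, go to p0
p0 | 10B[B]111   read B → write 1, move ←, go to p0
p0 | 10[B]1111   read B → write 1, move ←, go to p0
p0 | 1[0]11111
The non-blank tape span at halt is 1011111.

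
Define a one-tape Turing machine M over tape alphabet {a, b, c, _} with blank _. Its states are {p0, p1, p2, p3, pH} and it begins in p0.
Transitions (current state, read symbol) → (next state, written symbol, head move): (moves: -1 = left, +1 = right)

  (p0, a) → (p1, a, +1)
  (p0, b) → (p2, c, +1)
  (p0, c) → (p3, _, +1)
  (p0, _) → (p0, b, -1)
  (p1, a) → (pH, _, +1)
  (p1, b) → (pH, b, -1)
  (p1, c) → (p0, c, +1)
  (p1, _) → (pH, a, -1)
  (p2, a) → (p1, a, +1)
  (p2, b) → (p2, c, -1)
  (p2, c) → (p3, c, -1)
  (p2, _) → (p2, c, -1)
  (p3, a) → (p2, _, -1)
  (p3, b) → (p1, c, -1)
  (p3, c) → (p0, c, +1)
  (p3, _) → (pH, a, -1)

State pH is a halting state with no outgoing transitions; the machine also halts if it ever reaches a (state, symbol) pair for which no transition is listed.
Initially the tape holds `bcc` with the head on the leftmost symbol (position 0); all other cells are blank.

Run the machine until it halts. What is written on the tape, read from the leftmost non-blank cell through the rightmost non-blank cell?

state=p0 head=0 tape=[b]cc_   (p0,b)→(p2,c,+1)
state=p2 head=1 tape=c[c]c_   (p2,c)→(p3,c,-1)
state=p3 head=0 tape=[c]cc_   (p3,c)→(p0,c,+1)
state=p0 head=1 tape=c[c]c_   (p0,c)→(p3,_,+1)
state=p3 head=2 tape=c_[c]_   (p3,c)→(p0,c,+1)
state=p0 head=3 tape=c_c[_]   (p0,_)→(p0,b,-1)
state=p0 head=2 tape=c_[c]b   (p0,c)→(p3,_,+1)
state=p3 head=3 tape=c__[b]   (p3,b)→(p1,c,-1)
state=p1 head=2 tape=c_[_]c   (p1,_)→(pH,a,-1)
state=pH head=1 tape=c[_]ac
The non-blank tape span at halt is c_ac.

c_ac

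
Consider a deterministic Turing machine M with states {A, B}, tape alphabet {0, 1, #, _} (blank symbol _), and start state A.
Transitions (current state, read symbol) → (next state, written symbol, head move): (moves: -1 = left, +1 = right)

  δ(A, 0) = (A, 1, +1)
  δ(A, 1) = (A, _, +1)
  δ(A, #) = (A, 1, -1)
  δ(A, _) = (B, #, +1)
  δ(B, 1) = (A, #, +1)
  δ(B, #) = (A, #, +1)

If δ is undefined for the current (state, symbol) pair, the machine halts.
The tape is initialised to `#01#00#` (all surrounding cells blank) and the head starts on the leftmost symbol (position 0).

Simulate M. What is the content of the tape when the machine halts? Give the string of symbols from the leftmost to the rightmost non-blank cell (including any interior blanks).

A | _[#]01#00#__   read # → write 1, move -1, go to A
A | [_]101#00#__   read _ → write #, move +1, go to B
B | #[1]01#00#__   read 1 → write #, move +1, go to A
A | ##[0]1#00#__   read 0 → write 1, move +1, go to A
A | ##1[1]#00#__   read 1 → write _, move +1, go to A
A | ##1_[#]00#__   read # → write 1, move -1, go to A
A | ##1[_]100#__   read _ → write #, move +1, go to B
B | ##1#[1]00#__   read 1 → write #, move +1, go to A
A | ##1##[0]0#__   read 0 → write 1, move +1, go to A
A | ##1##1[0]#__   read 0 → write 1, move +1, go to A
A | ##1##11[#]__   read # → write 1, move -1, go to A
A | ##1##1[1]1__   read 1 → write _, move +1, go to A
A | ##1##1_[1]__   read 1 → write _, move +1, go to A
A | ##1##1__[_]_   read _ → write #, move +1, go to B
B | ##1##1__#[_]
The non-blank tape span at halt is ##1##1__#.

##1##1__#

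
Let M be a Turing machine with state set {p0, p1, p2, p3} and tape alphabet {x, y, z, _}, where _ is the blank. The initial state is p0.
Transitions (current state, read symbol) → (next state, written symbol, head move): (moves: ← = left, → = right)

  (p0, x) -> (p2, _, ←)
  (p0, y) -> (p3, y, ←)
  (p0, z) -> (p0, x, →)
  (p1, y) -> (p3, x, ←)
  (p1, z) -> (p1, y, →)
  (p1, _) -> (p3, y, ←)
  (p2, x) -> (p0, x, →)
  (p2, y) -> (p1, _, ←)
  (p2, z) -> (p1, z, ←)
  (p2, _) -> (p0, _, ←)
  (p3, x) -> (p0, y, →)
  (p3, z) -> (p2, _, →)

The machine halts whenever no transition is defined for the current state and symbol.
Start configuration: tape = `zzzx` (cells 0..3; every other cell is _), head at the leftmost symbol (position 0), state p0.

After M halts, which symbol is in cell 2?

p0 | [z]zzx   read z → write x, move →, go to p0
p0 | x[z]zx   read z → write x, move →, go to p0
p0 | xx[z]x   read z → write x, move →, go to p0
p0 | xxx[x]   read x → write _, move ←, go to p2
p2 | xx[x]_   read x → write x, move →, go to p0
p0 | xxx[_]
Cell 2 holds x when M halts.

x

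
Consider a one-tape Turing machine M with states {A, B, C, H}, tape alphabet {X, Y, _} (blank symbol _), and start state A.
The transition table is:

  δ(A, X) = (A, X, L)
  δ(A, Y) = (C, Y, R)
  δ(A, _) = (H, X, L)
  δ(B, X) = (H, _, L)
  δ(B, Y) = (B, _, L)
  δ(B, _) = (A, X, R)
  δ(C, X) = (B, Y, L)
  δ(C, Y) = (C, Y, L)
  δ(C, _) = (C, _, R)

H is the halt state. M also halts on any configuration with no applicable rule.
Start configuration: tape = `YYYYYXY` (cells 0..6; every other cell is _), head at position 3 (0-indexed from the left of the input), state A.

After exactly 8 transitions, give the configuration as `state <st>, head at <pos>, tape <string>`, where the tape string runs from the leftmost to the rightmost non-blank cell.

state C, head at -1, tape YYYYYXY

state=A head=3 tape=_YYY[Y]YXY   (A,Y)→(C,Y,R)
state=C head=4 tape=_YYYY[Y]XY   (C,Y)→(C,Y,L)
state=C head=3 tape=_YYY[Y]YXY   (C,Y)→(C,Y,L)
state=C head=2 tape=_YY[Y]YYXY   (C,Y)→(C,Y,L)
state=C head=1 tape=_Y[Y]YYYXY   (C,Y)→(C,Y,L)
state=C head=0 tape=_[Y]YYYYXY   (C,Y)→(C,Y,L)
state=C head=-1 tape=[_]YYYYYXY   (C,_)→(C,_,R)
state=C head=0 tape=_[Y]YYYYXY   (C,Y)→(C,Y,L)
state=C head=-1 tape=[_]YYYYYXY
After 8 steps: state C, head at -1, tape YYYYYXY.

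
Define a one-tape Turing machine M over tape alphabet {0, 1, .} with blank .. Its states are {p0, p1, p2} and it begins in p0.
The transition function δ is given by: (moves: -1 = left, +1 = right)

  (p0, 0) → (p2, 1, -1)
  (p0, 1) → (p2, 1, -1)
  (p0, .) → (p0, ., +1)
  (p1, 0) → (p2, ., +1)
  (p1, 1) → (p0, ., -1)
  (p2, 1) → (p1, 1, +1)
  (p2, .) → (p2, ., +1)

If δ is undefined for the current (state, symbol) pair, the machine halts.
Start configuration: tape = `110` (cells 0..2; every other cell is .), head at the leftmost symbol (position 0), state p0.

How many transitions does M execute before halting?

7

p0 | .[1]10   read 1 → write 1, move -1, go to p2
p2 | [.]110   read . → write ., move +1, go to p2
p2 | .[1]10   read 1 → write 1, move +1, go to p1
p1 | .1[1]0   read 1 → write ., move -1, go to p0
p0 | .[1].0   read 1 → write 1, move -1, go to p2
p2 | [.]1.0   read . → write ., move +1, go to p2
p2 | .[1].0   read 1 → write 1, move +1, go to p1
p1 | .1[.]0
M halts after 7 transitions.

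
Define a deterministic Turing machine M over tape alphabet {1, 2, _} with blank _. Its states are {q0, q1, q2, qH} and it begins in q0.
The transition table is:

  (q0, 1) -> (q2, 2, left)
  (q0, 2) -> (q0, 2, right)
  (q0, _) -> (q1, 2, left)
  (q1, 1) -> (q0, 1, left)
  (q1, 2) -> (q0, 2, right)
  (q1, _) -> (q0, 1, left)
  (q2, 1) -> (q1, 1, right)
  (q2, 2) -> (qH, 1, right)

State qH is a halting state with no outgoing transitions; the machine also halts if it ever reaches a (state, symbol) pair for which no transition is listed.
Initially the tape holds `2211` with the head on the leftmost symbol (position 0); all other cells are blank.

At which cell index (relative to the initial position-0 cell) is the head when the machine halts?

q0 | [2]211   read 2 → write 2, move right, go to q0
q0 | 2[2]11   read 2 → write 2, move right, go to q0
q0 | 22[1]1   read 1 → write 2, move left, go to q2
q2 | 2[2]21   read 2 → write 1, move right, go to qH
qH | 21[2]1
At halt the head is at cell 2.

2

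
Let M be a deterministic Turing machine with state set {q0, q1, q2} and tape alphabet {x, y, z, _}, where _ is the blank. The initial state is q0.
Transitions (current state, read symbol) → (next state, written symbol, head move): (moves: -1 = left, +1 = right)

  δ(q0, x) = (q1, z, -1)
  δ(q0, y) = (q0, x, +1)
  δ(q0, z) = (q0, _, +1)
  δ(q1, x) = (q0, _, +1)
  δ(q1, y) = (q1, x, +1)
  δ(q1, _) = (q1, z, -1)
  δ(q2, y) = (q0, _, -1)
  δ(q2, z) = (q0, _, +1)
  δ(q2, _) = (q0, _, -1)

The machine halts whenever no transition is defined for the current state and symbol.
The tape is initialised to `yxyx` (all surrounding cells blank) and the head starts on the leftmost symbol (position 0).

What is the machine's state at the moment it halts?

q0 | [y]xyx_   read y → write x, move +1, go to q0
q0 | x[x]yx_   read x → write z, move -1, go to q1
q1 | [x]zyx_   read x → write _, move +1, go to q0
q0 | _[z]yx_   read z → write _, move +1, go to q0
q0 | __[y]x_   read y → write x, move +1, go to q0
q0 | __x[x]_   read x → write z, move -1, go to q1
q1 | __[x]z_   read x → write _, move +1, go to q0
q0 | ___[z]_   read z → write _, move +1, go to q0
q0 | ____[_]
No transition is defined for (q0, _); M halts in state q0.

q0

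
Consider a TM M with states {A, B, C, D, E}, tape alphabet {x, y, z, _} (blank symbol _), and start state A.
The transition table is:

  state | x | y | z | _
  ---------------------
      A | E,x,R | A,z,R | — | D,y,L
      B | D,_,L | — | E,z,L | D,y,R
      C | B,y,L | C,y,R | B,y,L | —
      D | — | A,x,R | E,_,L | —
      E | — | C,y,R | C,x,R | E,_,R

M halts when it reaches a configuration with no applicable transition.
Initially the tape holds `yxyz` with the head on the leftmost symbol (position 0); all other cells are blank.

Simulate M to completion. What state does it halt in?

B

state=A head=0 tape=[y]xyz   (A,y)→(A,z,R)
state=A head=1 tape=z[x]yz   (A,x)→(E,x,R)
state=E head=2 tape=zx[y]z   (E,y)→(C,y,R)
state=C head=3 tape=zxy[z]   (C,z)→(B,y,L)
state=B head=2 tape=zx[y]y
No transition is defined for (B, y); M halts in state B.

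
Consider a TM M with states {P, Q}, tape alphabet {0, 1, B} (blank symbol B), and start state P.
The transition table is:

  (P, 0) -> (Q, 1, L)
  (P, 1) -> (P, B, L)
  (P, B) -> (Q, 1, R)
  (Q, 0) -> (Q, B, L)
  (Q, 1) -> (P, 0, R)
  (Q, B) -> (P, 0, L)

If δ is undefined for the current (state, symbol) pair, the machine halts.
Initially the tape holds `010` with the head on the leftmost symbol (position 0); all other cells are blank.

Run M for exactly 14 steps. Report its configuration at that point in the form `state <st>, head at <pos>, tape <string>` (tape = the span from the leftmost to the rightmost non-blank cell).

state P, head at -4, tape 0B1BB0

state=P head=0 tape=BBBB[0]10   (P,0)→(Q,1,L)
state=Q head=-1 tape=BBB[B]110   (Q,B)→(P,0,L)
state=P head=-2 tape=BB[B]0110   (P,B)→(Q,1,R)
state=Q head=-1 tape=BB1[0]110   (Q,0)→(Q,B,L)
state=Q head=-2 tape=BB[1]B110   (Q,1)→(P,0,R)
state=P head=-1 tape=BB0[B]110   (P,B)→(Q,1,R)
state=Q head=0 tape=BB01[1]10   (Q,1)→(P,0,R)
state=P head=1 tape=BB010[1]0   (P,1)→(P,B,L)
state=P head=0 tape=BB01[0]B0   (P,0)→(Q,1,L)
state=Q head=-1 tape=BB0[1]1B0   (Q,1)→(P,0,R)
state=P head=0 tape=BB00[1]B0   (P,1)→(P,B,L)
state=P head=-1 tape=BB0[0]BB0   (P,0)→(Q,1,L)
state=Q head=-2 tape=BB[0]1BB0   (Q,0)→(Q,B,L)
state=Q head=-3 tape=B[B]B1BB0   (Q,B)→(P,0,L)
state=P head=-4 tape=[B]0B1BB0
After 14 steps: state P, head at -4, tape 0B1BB0.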